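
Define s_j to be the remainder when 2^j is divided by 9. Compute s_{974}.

We have s_1 = 2,  s_2 = 4,  s_3 = 8,  s_4 = 7,  s_5 = 5,  s_6 = 1,  s_7 = 2.
The sequence repeats with period 6.
(974 - 1) mod 6 = 1, so s_{974} = s_2 = 4.

4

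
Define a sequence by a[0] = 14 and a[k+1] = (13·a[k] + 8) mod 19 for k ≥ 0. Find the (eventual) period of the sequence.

18

Listing terms: a[0] = 14; a[1] = 0; a[2] = 8; a[3] = 17; a[4] = 1; a[5] = 2; a[6] = 15; a[7] = 13; a[8] = 6; a[9] = 10; a[10] = 5; a[11] = 16; a[12] = 7; a[13] = 4; a[14] = 3; a[15] = 9; a[16] = 11; a[17] = 18; a[18] = 14.
Since a[18] = a[0] = 14, the sequence is periodic with period 18.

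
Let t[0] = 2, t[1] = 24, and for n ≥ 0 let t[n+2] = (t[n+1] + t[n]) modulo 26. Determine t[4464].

Computing terms: t[0] = 2; t[1] = 24; t[2] = 0; t[3] = 24; t[4] = 24; t[5] = 22; t[6] = 20; t[7] = 16; t[8] = 10; t[9] = 0; t[10] = 10; t[11] = 10; t[12] = 20; t[13] = 4; t[14] = 24; t[15] = 2; t[16] = 0; t[17] = 2; t[18] = 2; t[19] = 4; t[20] = 6; t[21] = 10; t[22] = 16; t[23] = 0; t[24] = 16; t[25] = 16; t[26] = 6; t[27] = 22; t[28] = 2; t[29] = 24.
Since (t[28], t[29]) = (t[0], t[1]) = (2, 24) (two consecutive terms determine the rest), the sequence is periodic with period 28.
So t[4464] = t[0 + ((4464-0) mod 28)] = t[12] = 20.

20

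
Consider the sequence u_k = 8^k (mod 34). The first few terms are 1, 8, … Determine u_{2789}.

26

Computing terms: u_0 = 1; u_1 = 8; u_2 = 30; u_3 = 2; u_4 = 16; u_5 = 26; u_6 = 4; u_7 = 32; u_8 = 18; u_9 = 8.
Since u_9 = u_1 = 8, the sequence is eventually periodic: after a pre-period of length 1 it cycles with period 8.
For k ≥ 1, u_k depends only on (k - 1) mod 8. (2789 - 1) mod 8 = 4, so u_{2789} = u_5 = 26.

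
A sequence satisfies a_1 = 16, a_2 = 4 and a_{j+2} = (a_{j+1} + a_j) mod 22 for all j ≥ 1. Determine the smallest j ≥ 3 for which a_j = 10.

10

Listing terms: a_1 = 16,  a_2 = 4,  a_3 = 20,  a_4 = 2,  a_5 = 0,  a_6 = 2,  a_7 = 2,  a_8 = 4,  a_9 = 6,  a_{10} = 10,  a_{11} = 16,  a_{12} = 4.
Since (a_{11}, a_{12}) = (a_1, a_2) = (16, 4) (two consecutive terms determine the rest), the sequence is periodic with period 10.
The value 10 first appears (with j ≥ 3) at a_{10}.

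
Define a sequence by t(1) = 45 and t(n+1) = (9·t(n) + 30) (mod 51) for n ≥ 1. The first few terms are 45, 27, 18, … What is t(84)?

We have t(1) = 45; t(2) = 27; t(3) = 18; t(4) = 39; t(5) = 24; t(6) = 42; t(7) = 0; t(8) = 30; t(9) = 45.
The sequence repeats with period 8.
(84 - 1) mod 8 = 3, so t(84) = t(4) = 39.

39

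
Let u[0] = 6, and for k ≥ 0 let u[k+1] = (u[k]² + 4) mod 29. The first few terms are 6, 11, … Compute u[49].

10

We have u[0] = 6; u[1] = 11; u[2] = 9; u[3] = 27; u[4] = 8; u[5] = 10; u[6] = 17; u[7] = 3; u[8] = 13; u[9] = 28; u[10] = 5; u[11] = 0; u[12] = 4; u[13] = 20; u[14] = 27.
Since u[14] = u[3] = 27, the sequence is eventually periodic: after a pre-period of length 3 it cycles with period 11.
For k ≥ 3, u[k] depends only on (k - 3) mod 11. (49 - 3) mod 11 = 2, so u[49] = u[5] = 10.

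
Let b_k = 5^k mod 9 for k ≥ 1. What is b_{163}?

5

Listing terms: b_1 = 5; b_2 = 7; b_3 = 8; b_4 = 4; b_5 = 2; b_6 = 1; b_7 = 5.
Since b_7 = b_1 = 5, the sequence is periodic with period 6.
So b_{163} = b_{1 + ((163-1) mod 6)} = b_1 = 5.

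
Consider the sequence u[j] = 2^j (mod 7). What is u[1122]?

Computing terms: u[0] = 1,  u[1] = 2,  u[2] = 4,  u[3] = 1.
The sequence repeats with period 3.
So u[1122] = u[0 + ((1122-0) mod 3)] = u[0] = 1.

1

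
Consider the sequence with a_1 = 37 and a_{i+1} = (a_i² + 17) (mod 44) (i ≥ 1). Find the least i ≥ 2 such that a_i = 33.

7

We have a_1 = 37; a_2 = 22; a_3 = 17; a_4 = 42; a_5 = 21; a_6 = 18; a_7 = 33; a_8 = 6; a_9 = 9; a_{10} = 10; a_{11} = 29; a_{12} = 22.
Since a_{12} = a_2 = 22, the sequence is eventually periodic: after a pre-period of length 1 it cycles with period 10.
The value 33 first appears (with i ≥ 2) at a_7.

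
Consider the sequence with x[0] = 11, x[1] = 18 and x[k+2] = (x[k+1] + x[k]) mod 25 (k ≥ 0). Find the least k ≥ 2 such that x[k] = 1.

Computing terms: x[0] = 11, x[1] = 18, x[2] = 4, x[3] = 22, x[4] = 1, x[5] = 23, x[6] = 24, x[7] = 22, x[8] = 21, x[9] = 18, x[10] = 14, x[11] = 7, x[12] = 21, x[13] = 3, x[14] = 24, x[15] = 2, x[16] = 1, x[17] = 3, x[18] = 4, x[19] = 7, x[20] = 11, x[21] = 18.
Since (x[20], x[21]) = (x[0], x[1]) = (11, 18) (two consecutive terms determine the rest), the sequence is periodic with period 20.
The value 1 first appears (with k ≥ 2) at x[4].

4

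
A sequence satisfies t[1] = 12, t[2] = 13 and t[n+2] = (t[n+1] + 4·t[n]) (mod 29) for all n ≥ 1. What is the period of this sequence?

Computing terms: t[1] = 12, t[2] = 13, t[3] = 3, t[4] = 26, t[5] = 9, t[6] = 26, t[7] = 4, t[8] = 21, t[9] = 8, t[10] = 5, t[11] = 8, t[12] = 28, t[13] = 2, t[14] = 27, t[15] = 6, t[16] = 27, t[17] = 22, t[18] = 14, t[19] = 15, t[20] = 13, t[21] = 15, t[22] = 9, t[23] = 11, t[24] = 18, t[25] = 4, t[26] = 18, t[27] = 5, t[28] = 19, t[29] = 10, t[30] = 28, t[31] = 10, t[32] = 6, t[33] = 17, t[34] = 12, t[35] = 22, t[36] = 12, t[37] = 13.
Since (t[36], t[37]) = (t[1], t[2]) = (12, 13) (two consecutive terms determine the rest), the sequence is periodic with period 35.

35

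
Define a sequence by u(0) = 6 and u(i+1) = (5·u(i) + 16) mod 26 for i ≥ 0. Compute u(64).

Listing terms: u(0) = 6,  u(1) = 20,  u(2) = 12,  u(3) = 24,  u(4) = 6.
Since u(4) = u(0) = 6, the sequence is periodic with period 4.
(64 - 0) mod 4 = 0, so u(64) = u(0) = 6.

6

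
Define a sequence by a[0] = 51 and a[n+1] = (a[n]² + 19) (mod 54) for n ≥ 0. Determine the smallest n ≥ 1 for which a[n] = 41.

6

a[0] = 51; a[1] = 28; a[2] = 47; a[3] = 14; a[4] = 53; a[5] = 20; a[6] = 41; a[7] = 26; a[8] = 47.
Since a[8] = a[2] = 47, the sequence is eventually periodic: after a pre-period of length 2 it cycles with period 6.
The value 41 first appears (with n ≥ 1) at a[6].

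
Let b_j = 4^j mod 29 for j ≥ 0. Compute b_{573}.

22

b_0 = 1; b_1 = 4; b_2 = 16; b_3 = 6; b_4 = 24; b_5 = 9; b_6 = 7; b_7 = 28; b_8 = 25; b_9 = 13; b_{10} = 23; b_{11} = 5; b_{12} = 20; b_{13} = 22; b_{14} = 1.
The sequence repeats with period 14.
(573 - 0) mod 14 = 13, so b_{573} = b_{13} = 22.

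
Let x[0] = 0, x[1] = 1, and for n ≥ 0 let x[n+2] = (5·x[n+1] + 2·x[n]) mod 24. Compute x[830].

We have x[0] = 0, x[1] = 1, x[2] = 5, x[3] = 3, x[4] = 1, x[5] = 11, x[6] = 9, x[7] = 19, x[8] = 17, x[9] = 3, x[10] = 1.
Since (x[9], x[10]) = (x[3], x[4]) = (3, 1) (two consecutive terms determine the rest), the sequence is eventually periodic: after a pre-period of length 3 it cycles with period 6.
For n ≥ 3, x[n] depends only on (n - 3) mod 6. (830 - 3) mod 6 = 5, so x[830] = x[8] = 17.

17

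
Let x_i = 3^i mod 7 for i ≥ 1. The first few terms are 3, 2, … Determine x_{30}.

1

We have x_1 = 3,  x_2 = 2,  x_3 = 6,  x_4 = 4,  x_5 = 5,  x_6 = 1,  x_7 = 3.
The sequence repeats with period 6.
So x_{30} = x_{1 + ((30-1) mod 6)} = x_6 = 1.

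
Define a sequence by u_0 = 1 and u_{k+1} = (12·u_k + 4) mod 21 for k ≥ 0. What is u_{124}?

10

Computing terms: u_0 = 1,  u_1 = 16,  u_2 = 7,  u_3 = 4,  u_4 = 10,  u_5 = 19,  u_6 = 1.
The sequence repeats with period 6.
So u_{124} = u_{0 + ((124-0) mod 6)} = u_4 = 10.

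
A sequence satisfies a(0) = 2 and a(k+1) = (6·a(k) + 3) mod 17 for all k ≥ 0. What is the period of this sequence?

a(0) = 2, a(1) = 15, a(2) = 8, a(3) = 0, a(4) = 3, a(5) = 4, a(6) = 10, a(7) = 12, a(8) = 7, a(9) = 11, a(10) = 1, a(11) = 9, a(12) = 6, a(13) = 5, a(14) = 16, a(15) = 14, a(16) = 2.
The sequence repeats with period 16.

16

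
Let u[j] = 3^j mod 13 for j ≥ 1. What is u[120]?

1

We have u[1] = 3; u[2] = 9; u[3] = 1; u[4] = 3.
Since u[4] = u[1] = 3, the sequence is periodic with period 3.
So u[120] = u[1 + ((120-1) mod 3)] = u[3] = 1.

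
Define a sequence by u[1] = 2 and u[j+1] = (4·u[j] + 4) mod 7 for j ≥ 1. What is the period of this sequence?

3

u[1] = 2,  u[2] = 5,  u[3] = 3,  u[4] = 2.
Since u[4] = u[1] = 2, the sequence is periodic with period 3.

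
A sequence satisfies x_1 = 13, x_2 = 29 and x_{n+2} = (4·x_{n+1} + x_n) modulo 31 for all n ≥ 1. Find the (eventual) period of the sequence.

We have x_1 = 13,  x_2 = 29,  x_3 = 5,  x_4 = 18,  x_5 = 15,  x_6 = 16,  x_7 = 17,  x_8 = 22,  x_9 = 12,  x_{10} = 8,  x_{11} = 13,  x_{12} = 29.
Since (x_{11}, x_{12}) = (x_1, x_2) = (13, 29) (two consecutive terms determine the rest), the sequence is periodic with period 10.

10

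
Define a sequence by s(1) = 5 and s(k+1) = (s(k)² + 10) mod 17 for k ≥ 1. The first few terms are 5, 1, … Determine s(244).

12

Computing terms: s(1) = 5; s(2) = 1; s(3) = 11; s(4) = 12; s(5) = 1.
Since s(5) = s(2) = 1, the sequence is eventually periodic: after a pre-period of length 1 it cycles with period 3.
For k ≥ 2, s(k) depends only on (k - 2) mod 3. (244 - 2) mod 3 = 2, so s(244) = s(4) = 12.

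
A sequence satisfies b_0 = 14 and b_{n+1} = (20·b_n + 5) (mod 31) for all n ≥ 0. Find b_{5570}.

30

Listing terms: b_0 = 14,  b_1 = 6,  b_2 = 1,  b_3 = 25,  b_4 = 9,  b_5 = 30,  b_6 = 16,  b_7 = 15,  b_8 = 26,  b_9 = 29,  b_{10} = 27,  b_{11} = 18,  b_{12} = 24,  b_{13} = 20,  b_{14} = 2,  b_{15} = 14.
Since b_{15} = b_0 = 14, the sequence is periodic with period 15.
So b_{5570} = b_{0 + ((5570-0) mod 15)} = b_5 = 30.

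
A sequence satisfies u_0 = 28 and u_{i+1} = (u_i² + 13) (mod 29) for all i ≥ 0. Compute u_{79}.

19

We have u_0 = 28,  u_1 = 14,  u_2 = 6,  u_3 = 20,  u_4 = 7,  u_5 = 4,  u_6 = 0,  u_7 = 13,  u_8 = 8,  u_9 = 19,  u_{10} = 26,  u_{11} = 22,  u_{12} = 4.
Since u_{12} = u_5 = 4, the sequence is eventually periodic: after a pre-period of length 5 it cycles with period 7.
For i ≥ 5, u_i depends only on (i - 5) mod 7. (79 - 5) mod 7 = 4, so u_{79} = u_9 = 19.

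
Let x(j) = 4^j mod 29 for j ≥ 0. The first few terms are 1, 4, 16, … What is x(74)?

24

We have x(0) = 1; x(1) = 4; x(2) = 16; x(3) = 6; x(4) = 24; x(5) = 9; x(6) = 7; x(7) = 28; x(8) = 25; x(9) = 13; x(10) = 23; x(11) = 5; x(12) = 20; x(13) = 22; x(14) = 1.
Since x(14) = x(0) = 1, the sequence is periodic with period 14.
(74 - 0) mod 14 = 4, so x(74) = x(4) = 24.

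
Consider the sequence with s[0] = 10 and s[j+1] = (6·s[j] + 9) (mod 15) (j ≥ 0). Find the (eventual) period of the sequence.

We have s[0] = 10, s[1] = 9, s[2] = 3, s[3] = 12, s[4] = 6, s[5] = 0, s[6] = 9.
Since s[6] = s[1] = 9, the sequence is eventually periodic: after a pre-period of length 1 it cycles with period 5.

5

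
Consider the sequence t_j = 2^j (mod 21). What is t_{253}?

t_1 = 2; t_2 = 4; t_3 = 8; t_4 = 16; t_5 = 11; t_6 = 1; t_7 = 2.
Since t_7 = t_1 = 2, the sequence is periodic with period 6.
(253 - 1) mod 6 = 0, so t_{253} = t_1 = 2.

2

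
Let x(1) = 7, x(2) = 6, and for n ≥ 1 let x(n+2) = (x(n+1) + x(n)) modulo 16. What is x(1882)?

We have x(1) = 7; x(2) = 6; x(3) = 13; x(4) = 3; x(5) = 0; x(6) = 3; x(7) = 3; x(8) = 6; x(9) = 9; x(10) = 15; x(11) = 8; x(12) = 7; x(13) = 15; x(14) = 6; x(15) = 5; x(16) = 11; x(17) = 0; x(18) = 11; x(19) = 11; x(20) = 6; x(21) = 1; x(22) = 7; x(23) = 8; x(24) = 15; x(25) = 7; x(26) = 6.
The sequence repeats with period 24.
So x(1882) = x(1 + ((1882-1) mod 24)) = x(10) = 15.

15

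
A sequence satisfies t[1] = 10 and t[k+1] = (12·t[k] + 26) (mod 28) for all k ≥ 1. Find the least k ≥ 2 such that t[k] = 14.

3

t[1] = 10; t[2] = 6; t[3] = 14; t[4] = 26; t[5] = 2; t[6] = 22; t[7] = 10.
Since t[7] = t[1] = 10, the sequence is periodic with period 6.
The value 14 first appears (with k ≥ 2) at t[3].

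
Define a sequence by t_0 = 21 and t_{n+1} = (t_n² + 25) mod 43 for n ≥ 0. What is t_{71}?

t_0 = 21; t_1 = 36; t_2 = 31; t_3 = 40; t_4 = 34; t_5 = 20; t_6 = 38; t_7 = 7; t_8 = 31.
Since t_8 = t_2 = 31, the sequence is eventually periodic: after a pre-period of length 2 it cycles with period 6.
For n ≥ 2, t_n depends only on (n - 2) mod 6. (71 - 2) mod 6 = 3, so t_{71} = t_5 = 20.

20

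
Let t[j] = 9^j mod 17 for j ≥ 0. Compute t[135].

Listing terms: t[0] = 1; t[1] = 9; t[2] = 13; t[3] = 15; t[4] = 16; t[5] = 8; t[6] = 4; t[7] = 2; t[8] = 1.
Since t[8] = t[0] = 1, the sequence is periodic with period 8.
So t[135] = t[0 + ((135-0) mod 8)] = t[7] = 2.

2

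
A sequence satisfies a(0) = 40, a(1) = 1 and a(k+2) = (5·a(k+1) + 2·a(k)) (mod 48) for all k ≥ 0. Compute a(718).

Computing terms: a(0) = 40, a(1) = 1, a(2) = 37, a(3) = 43, a(4) = 1, a(5) = 43, a(6) = 25, a(7) = 19, a(8) = 1, a(9) = 43.
Since (a(8), a(9)) = (a(4), a(5)) = (1, 43) (two consecutive terms determine the rest), the sequence is eventually periodic: after a pre-period of length 4 it cycles with period 4.
For k ≥ 4, a(k) depends only on (k - 4) mod 4. (718 - 4) mod 4 = 2, so a(718) = a(6) = 25.

25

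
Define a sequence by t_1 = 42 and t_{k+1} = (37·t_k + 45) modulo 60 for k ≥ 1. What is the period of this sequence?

4

Computing terms: t_1 = 42, t_2 = 39, t_3 = 48, t_4 = 21, t_5 = 42.
Since t_5 = t_1 = 42, the sequence is periodic with period 4.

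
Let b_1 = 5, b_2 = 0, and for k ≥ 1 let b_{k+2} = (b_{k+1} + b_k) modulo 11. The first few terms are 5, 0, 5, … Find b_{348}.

Computing terms: b_1 = 5,  b_2 = 0,  b_3 = 5,  b_4 = 5,  b_5 = 10,  b_6 = 4,  b_7 = 3,  b_8 = 7,  b_9 = 10,  b_{10} = 6,  b_{11} = 5,  b_{12} = 0.
Since (b_{11}, b_{12}) = (b_1, b_2) = (5, 0) (two consecutive terms determine the rest), the sequence is periodic with period 10.
So b_{348} = b_{1 + ((348-1) mod 10)} = b_8 = 7.

7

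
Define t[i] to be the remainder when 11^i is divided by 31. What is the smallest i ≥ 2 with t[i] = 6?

Listing terms: t[1] = 11; t[2] = 28; t[3] = 29; t[4] = 9; t[5] = 6; t[6] = 4; t[7] = 13; t[8] = 19; t[9] = 23; t[10] = 5; t[11] = 24; t[12] = 16; t[13] = 21; t[14] = 14; t[15] = 30; t[16] = 20; t[17] = 3; t[18] = 2; t[19] = 22; t[20] = 25; t[21] = 27; t[22] = 18; t[23] = 12; t[24] = 8; t[25] = 26; t[26] = 7; t[27] = 15; t[28] = 10; t[29] = 17; t[30] = 1; t[31] = 11.
Since t[31] = t[1] = 11, the sequence is periodic with period 30.
The value 6 first appears (with i ≥ 2) at t[5].

5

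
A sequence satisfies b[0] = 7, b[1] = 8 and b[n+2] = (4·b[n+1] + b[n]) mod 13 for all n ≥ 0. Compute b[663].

Listing terms: b[0] = 7,  b[1] = 8,  b[2] = 0,  b[3] = 8,  b[4] = 6,  b[5] = 6,  b[6] = 4,  b[7] = 9,  b[8] = 1,  b[9] = 0,  b[10] = 1,  b[11] = 4,  b[12] = 4,  b[13] = 7,  b[14] = 6,  b[15] = 5,  b[16] = 0,  b[17] = 5,  b[18] = 7,  b[19] = 7,  b[20] = 9,  b[21] = 4,  b[22] = 12,  b[23] = 0,  b[24] = 12,  b[25] = 9,  b[26] = 9,  b[27] = 6,  b[28] = 7,  b[29] = 8.
Since (b[28], b[29]) = (b[0], b[1]) = (7, 8) (two consecutive terms determine the rest), the sequence is periodic with period 28.
(663 - 0) mod 28 = 19, so b[663] = b[19] = 7.

7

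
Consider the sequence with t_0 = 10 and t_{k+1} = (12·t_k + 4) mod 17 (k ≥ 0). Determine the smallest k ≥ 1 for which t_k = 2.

9

We have t_0 = 10, t_1 = 5, t_2 = 13, t_3 = 7, t_4 = 3, t_5 = 6, t_6 = 8, t_7 = 15, t_8 = 14, t_9 = 2, t_{10} = 11, t_{11} = 0, t_{12} = 4, t_{13} = 1, t_{14} = 16, t_{15} = 9, t_{16} = 10.
The sequence repeats with period 16.
The value 2 first appears (with k ≥ 1) at t_9.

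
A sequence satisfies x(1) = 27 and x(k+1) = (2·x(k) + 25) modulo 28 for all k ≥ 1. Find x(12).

Computing terms: x(1) = 27; x(2) = 23; x(3) = 15; x(4) = 27.
Since x(4) = x(1) = 27, the sequence is periodic with period 3.
(12 - 1) mod 3 = 2, so x(12) = x(3) = 15.

15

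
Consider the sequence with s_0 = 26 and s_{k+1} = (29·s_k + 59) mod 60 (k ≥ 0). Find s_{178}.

56

Listing terms: s_0 = 26; s_1 = 33; s_2 = 56; s_3 = 3; s_4 = 26.
The sequence repeats with period 4.
So s_{178} = s_{0 + ((178-0) mod 4)} = s_2 = 56.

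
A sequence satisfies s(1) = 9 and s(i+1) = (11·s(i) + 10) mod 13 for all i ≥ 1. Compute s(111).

0

Listing terms: s(1) = 9, s(2) = 5, s(3) = 0, s(4) = 10, s(5) = 3, s(6) = 4, s(7) = 2, s(8) = 6, s(9) = 11, s(10) = 1, s(11) = 8, s(12) = 7, s(13) = 9.
Since s(13) = s(1) = 9, the sequence is periodic with period 12.
So s(111) = s(1 + ((111-1) mod 12)) = s(3) = 0.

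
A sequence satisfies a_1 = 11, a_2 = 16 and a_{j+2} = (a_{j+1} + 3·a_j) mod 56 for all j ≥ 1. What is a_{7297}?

We have a_1 = 11, a_2 = 16, a_3 = 49, a_4 = 41, a_5 = 20, a_6 = 31, a_7 = 35, a_8 = 16, a_9 = 9, a_{10} = 1, a_{11} = 28, a_{12} = 31, a_{13} = 3, a_{14} = 40, a_{15} = 49, a_{16} = 1, a_{17} = 36, a_{18} = 39, a_{19} = 35, a_{20} = 40, a_{21} = 33, a_{22} = 41, a_{23} = 28, a_{24} = 39, a_{25} = 11, a_{26} = 16.
The sequence repeats with period 24.
(7297 - 1) mod 24 = 0, so a_{7297} = a_1 = 11.

11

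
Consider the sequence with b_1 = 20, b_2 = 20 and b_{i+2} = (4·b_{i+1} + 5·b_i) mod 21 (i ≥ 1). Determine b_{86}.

We have b_1 = 20; b_2 = 20; b_3 = 12; b_4 = 1; b_5 = 1; b_6 = 9; b_7 = 20; b_8 = 20.
The sequence repeats with period 6.
(86 - 1) mod 6 = 1, so b_{86} = b_2 = 20.

20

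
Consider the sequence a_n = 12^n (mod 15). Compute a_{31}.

3

Listing terms: a_0 = 1,  a_1 = 12,  a_2 = 9,  a_3 = 3,  a_4 = 6,  a_5 = 12.
Since a_5 = a_1 = 12, the sequence is eventually periodic: after a pre-period of length 1 it cycles with period 4.
For n ≥ 1, a_n depends only on (n - 1) mod 4. (31 - 1) mod 4 = 2, so a_{31} = a_3 = 3.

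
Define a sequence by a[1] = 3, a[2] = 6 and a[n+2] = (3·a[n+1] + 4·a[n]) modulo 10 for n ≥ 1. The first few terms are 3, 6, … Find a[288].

0

We have a[1] = 3; a[2] = 6; a[3] = 0; a[4] = 4; a[5] = 2; a[6] = 2; a[7] = 4; a[8] = 0; a[9] = 6; a[10] = 8; a[11] = 8; a[12] = 6; a[13] = 0.
Since (a[12], a[13]) = (a[2], a[3]) = (6, 0) (two consecutive terms determine the rest), the sequence is eventually periodic: after a pre-period of length 1 it cycles with period 10.
For n ≥ 2, a[n] depends only on (n - 2) mod 10. (288 - 2) mod 10 = 6, so a[288] = a[8] = 0.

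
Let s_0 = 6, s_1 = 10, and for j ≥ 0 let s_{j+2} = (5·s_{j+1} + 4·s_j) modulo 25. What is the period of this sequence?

20

Computing terms: s_0 = 6, s_1 = 10, s_2 = 24, s_3 = 10, s_4 = 21, s_5 = 20, s_6 = 9, s_7 = 0, s_8 = 11, s_9 = 5, s_{10} = 19, s_{11} = 15, s_{12} = 1, s_{13} = 15, s_{14} = 4, s_{15} = 5, s_{16} = 16, s_{17} = 0, s_{18} = 14, s_{19} = 20, s_{20} = 6, s_{21} = 10.
Since (s_{20}, s_{21}) = (s_0, s_1) = (6, 10) (two consecutive terms determine the rest), the sequence is periodic with period 20.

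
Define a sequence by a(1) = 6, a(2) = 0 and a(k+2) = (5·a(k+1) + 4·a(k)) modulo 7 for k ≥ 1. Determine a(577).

Computing terms: a(1) = 6, a(2) = 0, a(3) = 3, a(4) = 1, a(5) = 3, a(6) = 5, a(7) = 2, a(8) = 2, a(9) = 4, a(10) = 0, a(11) = 2, a(12) = 3, a(13) = 2, a(14) = 1, a(15) = 6, a(16) = 6, a(17) = 5, a(18) = 0, a(19) = 6, a(20) = 2, a(21) = 6, a(22) = 3, a(23) = 4, a(24) = 4, a(25) = 1, a(26) = 0, a(27) = 4, a(28) = 6, a(29) = 4, a(30) = 2, a(31) = 5, a(32) = 5, a(33) = 3, a(34) = 0, a(35) = 5, a(36) = 4, a(37) = 5, a(38) = 6, a(39) = 1, a(40) = 1, a(41) = 2, a(42) = 0, a(43) = 1, a(44) = 5, a(45) = 1, a(46) = 4, a(47) = 3, a(48) = 3, a(49) = 6, a(50) = 0.
Since (a(49), a(50)) = (a(1), a(2)) = (6, 0) (two consecutive terms determine the rest), the sequence is periodic with period 48.
(577 - 1) mod 48 = 0, so a(577) = a(1) = 6.

6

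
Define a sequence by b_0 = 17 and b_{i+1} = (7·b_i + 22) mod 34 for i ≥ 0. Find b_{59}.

25

b_0 = 17,  b_1 = 5,  b_2 = 23,  b_3 = 13,  b_4 = 11,  b_5 = 31,  b_6 = 1,  b_7 = 29,  b_8 = 21,  b_9 = 33,  b_{10} = 15,  b_{11} = 25,  b_{12} = 27,  b_{13} = 7,  b_{14} = 3,  b_{15} = 9,  b_{16} = 17.
The sequence repeats with period 16.
So b_{59} = b_{0 + ((59-0) mod 16)} = b_{11} = 25.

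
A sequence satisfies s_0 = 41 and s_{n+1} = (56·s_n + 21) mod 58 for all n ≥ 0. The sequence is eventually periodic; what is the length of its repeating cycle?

We have s_0 = 41,  s_1 = 55,  s_2 = 27,  s_3 = 25,  s_4 = 29,  s_5 = 21,  s_6 = 37,  s_7 = 5,  s_8 = 11,  s_9 = 57,  s_{10} = 23,  s_{11} = 33,  s_{12} = 13,  s_{13} = 53,  s_{14} = 31,  s_{15} = 17,  s_{16} = 45,  s_{17} = 47,  s_{18} = 43,  s_{19} = 51,  s_{20} = 35,  s_{21} = 9,  s_{22} = 3,  s_{23} = 15,  s_{24} = 49,  s_{25} = 39,  s_{26} = 1,  s_{27} = 19,  s_{28} = 41.
Since s_{28} = s_0 = 41, the sequence is periodic with period 28.

28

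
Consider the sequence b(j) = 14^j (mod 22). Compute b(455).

Listing terms: b(1) = 14,  b(2) = 20,  b(3) = 16,  b(4) = 4,  b(5) = 12,  b(6) = 14.
Since b(6) = b(1) = 14, the sequence is periodic with period 5.
(455 - 1) mod 5 = 4, so b(455) = b(5) = 12.

12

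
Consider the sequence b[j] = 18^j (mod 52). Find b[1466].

We have b[1] = 18, b[2] = 12, b[3] = 8, b[4] = 40, b[5] = 44, b[6] = 12.
Since b[6] = b[2] = 12, the sequence is eventually periodic: after a pre-period of length 1 it cycles with period 4.
For j ≥ 2, b[j] depends only on (j - 2) mod 4. (1466 - 2) mod 4 = 0, so b[1466] = b[2] = 12.

12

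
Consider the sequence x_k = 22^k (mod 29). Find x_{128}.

20

We have x_0 = 1, x_1 = 22, x_2 = 20, x_3 = 5, x_4 = 23, x_5 = 13, x_6 = 25, x_7 = 28, x_8 = 7, x_9 = 9, x_{10} = 24, x_{11} = 6, x_{12} = 16, x_{13} = 4, x_{14} = 1.
Since x_{14} = x_0 = 1, the sequence is periodic with period 14.
(128 - 0) mod 14 = 2, so x_{128} = x_2 = 20.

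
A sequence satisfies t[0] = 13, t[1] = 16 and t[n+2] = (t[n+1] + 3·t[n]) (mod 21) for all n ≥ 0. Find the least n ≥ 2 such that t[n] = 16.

4

We have t[0] = 13, t[1] = 16, t[2] = 13, t[3] = 19, t[4] = 16, t[5] = 10, t[6] = 16, t[7] = 4, t[8] = 10, t[9] = 1, t[10] = 10, t[11] = 13, t[12] = 1, t[13] = 19, t[14] = 1, t[15] = 16, t[16] = 19, t[17] = 4, t[18] = 19, t[19] = 10, t[20] = 4, t[21] = 13, t[22] = 4, t[23] = 1, t[24] = 13, t[25] = 16.
Since (t[24], t[25]) = (t[0], t[1]) = (13, 16) (two consecutive terms determine the rest), the sequence is periodic with period 24.
The value 16 first appears (with n ≥ 2) at t[4].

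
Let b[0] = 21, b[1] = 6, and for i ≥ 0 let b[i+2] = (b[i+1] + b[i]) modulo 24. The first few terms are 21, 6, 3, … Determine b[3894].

9

We have b[0] = 21,  b[1] = 6,  b[2] = 3,  b[3] = 9,  b[4] = 12,  b[5] = 21,  b[6] = 9,  b[7] = 6,  b[8] = 15,  b[9] = 21,  b[10] = 12,  b[11] = 9,  b[12] = 21,  b[13] = 6.
The sequence repeats with period 12.
So b[3894] = b[0 + ((3894-0) mod 12)] = b[6] = 9.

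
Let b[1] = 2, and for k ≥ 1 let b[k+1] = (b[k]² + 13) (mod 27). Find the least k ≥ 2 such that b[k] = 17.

2

b[1] = 2; b[2] = 17; b[3] = 5; b[4] = 11; b[5] = 26; b[6] = 14; b[7] = 20; b[8] = 8; b[9] = 23; b[10] = 2.
Since b[10] = b[1] = 2, the sequence is periodic with period 9.
The value 17 first appears (with k ≥ 2) at b[2].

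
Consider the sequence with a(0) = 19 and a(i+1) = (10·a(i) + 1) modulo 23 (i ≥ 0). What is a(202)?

a(0) = 19,  a(1) = 7,  a(2) = 2,  a(3) = 21,  a(4) = 4,  a(5) = 18,  a(6) = 20,  a(7) = 17,  a(8) = 10,  a(9) = 9,  a(10) = 22,  a(11) = 14,  a(12) = 3,  a(13) = 8,  a(14) = 12,  a(15) = 6,  a(16) = 15,  a(17) = 13,  a(18) = 16,  a(19) = 0,  a(20) = 1,  a(21) = 11,  a(22) = 19.
Since a(22) = a(0) = 19, the sequence is periodic with period 22.
(202 - 0) mod 22 = 4, so a(202) = a(4) = 4.

4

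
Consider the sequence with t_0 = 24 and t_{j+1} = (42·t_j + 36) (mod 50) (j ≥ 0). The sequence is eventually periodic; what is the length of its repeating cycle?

Computing terms: t_0 = 24, t_1 = 44, t_2 = 34, t_3 = 14, t_4 = 24.
The sequence repeats with period 4.

4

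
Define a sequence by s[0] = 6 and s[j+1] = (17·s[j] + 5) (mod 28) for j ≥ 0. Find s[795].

We have s[0] = 6, s[1] = 23, s[2] = 4, s[3] = 17, s[4] = 14, s[5] = 19, s[6] = 20, s[7] = 9, s[8] = 18, s[9] = 3, s[10] = 0, s[11] = 5, s[12] = 6.
The sequence repeats with period 12.
So s[795] = s[0 + ((795-0) mod 12)] = s[3] = 17.

17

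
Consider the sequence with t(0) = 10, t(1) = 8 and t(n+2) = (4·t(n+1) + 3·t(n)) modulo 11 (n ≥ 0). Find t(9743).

Computing terms: t(0) = 10; t(1) = 8; t(2) = 7; t(3) = 8; t(4) = 9; t(5) = 5; t(6) = 3; t(7) = 5; t(8) = 7; t(9) = 10; t(10) = 6; t(11) = 10; t(12) = 3; t(13) = 9; t(14) = 1; t(15) = 9; t(16) = 6; t(17) = 7; t(18) = 2; t(19) = 7; t(20) = 1; t(21) = 3; t(22) = 4; t(23) = 3; t(24) = 2; t(25) = 6; t(26) = 8; t(27) = 6; t(28) = 4; t(29) = 1; t(30) = 5; t(31) = 1; t(32) = 8; t(33) = 2; t(34) = 10; t(35) = 2; t(36) = 5; t(37) = 4; t(38) = 9; t(39) = 4; t(40) = 10; t(41) = 8.
The sequence repeats with period 40.
(9743 - 0) mod 40 = 23, so t(9743) = t(23) = 3.

3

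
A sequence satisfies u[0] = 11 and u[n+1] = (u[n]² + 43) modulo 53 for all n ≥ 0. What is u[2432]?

We have u[0] = 11; u[1] = 5; u[2] = 15; u[3] = 3; u[4] = 52; u[5] = 44; u[6] = 18; u[7] = 49; u[8] = 6; u[9] = 26; u[10] = 30; u[11] = 42; u[12] = 5.
Since u[12] = u[1] = 5, the sequence is eventually periodic: after a pre-period of length 1 it cycles with period 11.
For n ≥ 1, u[n] depends only on (n - 1) mod 11. (2432 - 1) mod 11 = 0, so u[2432] = u[1] = 5.

5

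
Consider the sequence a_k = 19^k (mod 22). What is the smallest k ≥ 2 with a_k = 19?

Listing terms: a_1 = 19,  a_2 = 9,  a_3 = 17,  a_4 = 15,  a_5 = 21,  a_6 = 3,  a_7 = 13,  a_8 = 5,  a_9 = 7,  a_{10} = 1,  a_{11} = 19.
The sequence repeats with period 10.
The value 19 next appears (with k ≥ 2) at a_{11}.

11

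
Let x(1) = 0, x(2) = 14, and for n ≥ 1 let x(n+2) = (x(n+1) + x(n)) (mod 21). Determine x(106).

Listing terms: x(1) = 0; x(2) = 14; x(3) = 14; x(4) = 7; x(5) = 0; x(6) = 7; x(7) = 7; x(8) = 14; x(9) = 0; x(10) = 14.
The sequence repeats with period 8.
So x(106) = x(1 + ((106-1) mod 8)) = x(2) = 14.

14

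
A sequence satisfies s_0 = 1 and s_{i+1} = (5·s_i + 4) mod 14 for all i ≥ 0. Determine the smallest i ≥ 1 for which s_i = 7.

s_0 = 1, s_1 = 9, s_2 = 7, s_3 = 11, s_4 = 3, s_5 = 5, s_6 = 1.
Since s_6 = s_0 = 1, the sequence is periodic with period 6.
The value 7 first appears (with i ≥ 1) at s_2.

2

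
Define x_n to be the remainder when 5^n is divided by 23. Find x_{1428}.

Computing terms: x_0 = 1; x_1 = 5; x_2 = 2; x_3 = 10; x_4 = 4; x_5 = 20; x_6 = 8; x_7 = 17; x_8 = 16; x_9 = 11; x_{10} = 9; x_{11} = 22; x_{12} = 18; x_{13} = 21; x_{14} = 13; x_{15} = 19; x_{16} = 3; x_{17} = 15; x_{18} = 6; x_{19} = 7; x_{20} = 12; x_{21} = 14; x_{22} = 1.
Since x_{22} = x_0 = 1, the sequence is periodic with period 22.
(1428 - 0) mod 22 = 20, so x_{1428} = x_{20} = 12.

12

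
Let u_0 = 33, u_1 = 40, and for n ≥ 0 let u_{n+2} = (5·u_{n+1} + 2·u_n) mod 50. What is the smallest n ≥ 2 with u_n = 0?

9

Computing terms: u_0 = 33,  u_1 = 40,  u_2 = 16,  u_3 = 10,  u_4 = 32,  u_5 = 30,  u_6 = 14,  u_7 = 30,  u_8 = 28,  u_9 = 0,  u_{10} = 6,  u_{11} = 30,  u_{12} = 12,  u_{13} = 20,  u_{14} = 24,  u_{15} = 10,  u_{16} = 48,  u_{17} = 10,  u_{18} = 46,  u_{19} = 0,  u_{20} = 42,  u_{21} = 10,  u_{22} = 34,  u_{23} = 40,  u_{24} = 18,  u_{25} = 20,  u_{26} = 36,  u_{27} = 20,  u_{28} = 22,  u_{29} = 0,  u_{30} = 44,  u_{31} = 20,  u_{32} = 38,  u_{33} = 30,  u_{34} = 26,  u_{35} = 40,  u_{36} = 2,  u_{37} = 40,  u_{38} = 4,  u_{39} = 0,  u_{40} = 8,  u_{41} = 40,  u_{42} = 16.
Since (u_{41}, u_{42}) = (u_1, u_2) = (40, 16) (two consecutive terms determine the rest), the sequence is eventually periodic: after a pre-period of length 1 it cycles with period 40.
The value 0 first appears (with n ≥ 2) at u_9.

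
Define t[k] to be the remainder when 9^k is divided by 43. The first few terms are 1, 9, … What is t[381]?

Listing terms: t[0] = 1,  t[1] = 9,  t[2] = 38,  t[3] = 41,  t[4] = 25,  t[5] = 10,  t[6] = 4,  t[7] = 36,  t[8] = 23,  t[9] = 35,  t[10] = 14,  t[11] = 40,  t[12] = 16,  t[13] = 15,  t[14] = 6,  t[15] = 11,  t[16] = 13,  t[17] = 31,  t[18] = 21,  t[19] = 17,  t[20] = 24,  t[21] = 1.
Since t[21] = t[0] = 1, the sequence is periodic with period 21.
So t[381] = t[0 + ((381-0) mod 21)] = t[3] = 41.

41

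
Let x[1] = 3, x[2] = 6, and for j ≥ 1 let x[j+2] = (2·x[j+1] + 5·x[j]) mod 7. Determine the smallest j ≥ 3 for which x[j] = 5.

We have x[1] = 3,  x[2] = 6,  x[3] = 6,  x[4] = 0,  x[5] = 2,  x[6] = 4,  x[7] = 4,  x[8] = 0,  x[9] = 6,  x[10] = 5,  x[11] = 5,  x[12] = 0,  x[13] = 4,  x[14] = 1,  x[15] = 1,  x[16] = 0,  x[17] = 5,  x[18] = 3,  x[19] = 3,  x[20] = 0,  x[21] = 1,  x[22] = 2,  x[23] = 2,  x[24] = 0,  x[25] = 3,  x[26] = 6.
The sequence repeats with period 24.
The value 5 first appears (with j ≥ 3) at x[10].

10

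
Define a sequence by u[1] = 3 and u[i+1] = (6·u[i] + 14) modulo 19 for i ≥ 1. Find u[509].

u[1] = 3, u[2] = 13, u[3] = 16, u[4] = 15, u[5] = 9, u[6] = 11, u[7] = 4, u[8] = 0, u[9] = 14, u[10] = 3.
Since u[10] = u[1] = 3, the sequence is periodic with period 9.
So u[509] = u[1 + ((509-1) mod 9)] = u[5] = 9.

9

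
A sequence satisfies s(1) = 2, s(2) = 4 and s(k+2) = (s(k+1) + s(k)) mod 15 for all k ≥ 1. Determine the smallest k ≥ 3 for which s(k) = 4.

13

Computing terms: s(1) = 2, s(2) = 4, s(3) = 6, s(4) = 10, s(5) = 1, s(6) = 11, s(7) = 12, s(8) = 8, s(9) = 5, s(10) = 13, s(11) = 3, s(12) = 1, s(13) = 4, s(14) = 5, s(15) = 9, s(16) = 14, s(17) = 8, s(18) = 7, s(19) = 0, s(20) = 7, s(21) = 7, s(22) = 14, s(23) = 6, s(24) = 5, s(25) = 11, s(26) = 1, s(27) = 12, s(28) = 13, s(29) = 10, s(30) = 8, s(31) = 3, s(32) = 11, s(33) = 14, s(34) = 10, s(35) = 9, s(36) = 4, s(37) = 13, s(38) = 2, s(39) = 0, s(40) = 2, s(41) = 2, s(42) = 4.
The sequence repeats with period 40.
The value 4 first appears (with k ≥ 3) at s(13).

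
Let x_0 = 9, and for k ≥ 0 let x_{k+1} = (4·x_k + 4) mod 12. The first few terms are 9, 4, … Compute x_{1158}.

0

We have x_0 = 9, x_1 = 4, x_2 = 8, x_3 = 0, x_4 = 4.
Since x_4 = x_1 = 4, the sequence is eventually periodic: after a pre-period of length 1 it cycles with period 3.
For k ≥ 1, x_k depends only on (k - 1) mod 3. (1158 - 1) mod 3 = 2, so x_{1158} = x_3 = 0.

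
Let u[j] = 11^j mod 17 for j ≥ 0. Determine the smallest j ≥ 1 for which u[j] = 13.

12

Computing terms: u[0] = 1; u[1] = 11; u[2] = 2; u[3] = 5; u[4] = 4; u[5] = 10; u[6] = 8; u[7] = 3; u[8] = 16; u[9] = 6; u[10] = 15; u[11] = 12; u[12] = 13; u[13] = 7; u[14] = 9; u[15] = 14; u[16] = 1.
Since u[16] = u[0] = 1, the sequence is periodic with period 16.
The value 13 first appears (with j ≥ 1) at u[12].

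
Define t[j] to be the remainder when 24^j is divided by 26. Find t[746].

4

t[0] = 1; t[1] = 24; t[2] = 4; t[3] = 18; t[4] = 16; t[5] = 20; t[6] = 12; t[7] = 2; t[8] = 22; t[9] = 8; t[10] = 10; t[11] = 6; t[12] = 14; t[13] = 24.
Since t[13] = t[1] = 24, the sequence is eventually periodic: after a pre-period of length 1 it cycles with period 12.
For j ≥ 1, t[j] depends only on (j - 1) mod 12. (746 - 1) mod 12 = 1, so t[746] = t[2] = 4.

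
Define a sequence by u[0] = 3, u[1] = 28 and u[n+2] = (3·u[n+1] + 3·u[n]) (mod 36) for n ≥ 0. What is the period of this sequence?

u[0] = 3,  u[1] = 28,  u[2] = 21,  u[3] = 3,  u[4] = 0,  u[5] = 9,  u[6] = 27,  u[7] = 0,  u[8] = 9.
Since (u[7], u[8]) = (u[4], u[5]) = (0, 9) (two consecutive terms determine the rest), the sequence is eventually periodic: after a pre-period of length 4 it cycles with period 3.

3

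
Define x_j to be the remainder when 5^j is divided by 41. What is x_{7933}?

Listing terms: x_1 = 5, x_2 = 25, x_3 = 2, x_4 = 10, x_5 = 9, x_6 = 4, x_7 = 20, x_8 = 18, x_9 = 8, x_{10} = 40, x_{11} = 36, x_{12} = 16, x_{13} = 39, x_{14} = 31, x_{15} = 32, x_{16} = 37, x_{17} = 21, x_{18} = 23, x_{19} = 33, x_{20} = 1, x_{21} = 5.
Since x_{21} = x_1 = 5, the sequence is periodic with period 20.
(7933 - 1) mod 20 = 12, so x_{7933} = x_{13} = 39.

39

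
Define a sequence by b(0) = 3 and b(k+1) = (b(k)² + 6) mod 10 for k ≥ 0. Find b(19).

Listing terms: b(0) = 3,  b(1) = 5,  b(2) = 1,  b(3) = 7,  b(4) = 5.
Since b(4) = b(1) = 5, the sequence is eventually periodic: after a pre-period of length 1 it cycles with period 3.
For k ≥ 1, b(k) depends only on (k - 1) mod 3. (19 - 1) mod 3 = 0, so b(19) = b(1) = 5.

5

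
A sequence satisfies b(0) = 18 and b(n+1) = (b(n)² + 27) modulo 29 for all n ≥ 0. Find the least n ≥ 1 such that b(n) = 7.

Listing terms: b(0) = 18; b(1) = 3; b(2) = 7; b(3) = 18.
Since b(3) = b(0) = 18, the sequence is periodic with period 3.
The value 7 first appears (with n ≥ 1) at b(2).

2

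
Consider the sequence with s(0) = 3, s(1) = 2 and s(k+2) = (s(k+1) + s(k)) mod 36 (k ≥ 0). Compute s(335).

s(0) = 3; s(1) = 2; s(2) = 5; s(3) = 7; s(4) = 12; s(5) = 19; s(6) = 31; s(7) = 14; s(8) = 9; s(9) = 23; s(10) = 32; s(11) = 19; s(12) = 15; s(13) = 34; s(14) = 13; s(15) = 11; s(16) = 24; s(17) = 35; s(18) = 23; s(19) = 22; s(20) = 9; s(21) = 31; s(22) = 4; s(23) = 35; s(24) = 3; s(25) = 2.
The sequence repeats with period 24.
So s(335) = s(0 + ((335-0) mod 24)) = s(23) = 35.

35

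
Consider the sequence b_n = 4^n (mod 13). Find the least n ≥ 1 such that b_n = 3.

Listing terms: b_0 = 1,  b_1 = 4,  b_2 = 3,  b_3 = 12,  b_4 = 9,  b_5 = 10,  b_6 = 1.
Since b_6 = b_0 = 1, the sequence is periodic with period 6.
The value 3 first appears (with n ≥ 1) at b_2.

2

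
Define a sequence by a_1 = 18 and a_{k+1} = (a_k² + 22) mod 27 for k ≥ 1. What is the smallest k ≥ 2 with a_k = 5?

a_1 = 18,  a_2 = 22,  a_3 = 20,  a_4 = 17,  a_5 = 14,  a_6 = 2,  a_7 = 26,  a_8 = 23,  a_9 = 11,  a_{10} = 8,  a_{11} = 5,  a_{12} = 20.
Since a_{12} = a_3 = 20, the sequence is eventually periodic: after a pre-period of length 2 it cycles with period 9.
The value 5 first appears (with k ≥ 2) at a_{11}.

11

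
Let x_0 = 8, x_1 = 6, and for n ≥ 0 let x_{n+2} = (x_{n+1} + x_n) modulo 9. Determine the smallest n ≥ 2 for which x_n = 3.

9

Computing terms: x_0 = 8; x_1 = 6; x_2 = 5; x_3 = 2; x_4 = 7; x_5 = 0; x_6 = 7; x_7 = 7; x_8 = 5; x_9 = 3; x_{10} = 8; x_{11} = 2; x_{12} = 1; x_{13} = 3; x_{14} = 4; x_{15} = 7; x_{16} = 2; x_{17} = 0; x_{18} = 2; x_{19} = 2; x_{20} = 4; x_{21} = 6; x_{22} = 1; x_{23} = 7; x_{24} = 8; x_{25} = 6.
Since (x_{24}, x_{25}) = (x_0, x_1) = (8, 6) (two consecutive terms determine the rest), the sequence is periodic with period 24.
The value 3 first appears (with n ≥ 2) at x_9.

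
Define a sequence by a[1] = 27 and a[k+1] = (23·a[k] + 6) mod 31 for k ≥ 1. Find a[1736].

26

We have a[1] = 27; a[2] = 7; a[3] = 12; a[4] = 3; a[5] = 13; a[6] = 26; a[7] = 15; a[8] = 10; a[9] = 19; a[10] = 9; a[11] = 27.
The sequence repeats with period 10.
So a[1736] = a[1 + ((1736-1) mod 10)] = a[6] = 26.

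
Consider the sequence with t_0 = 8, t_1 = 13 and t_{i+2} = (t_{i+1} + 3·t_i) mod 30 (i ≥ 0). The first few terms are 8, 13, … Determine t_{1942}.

1

Listing terms: t_0 = 8, t_1 = 13, t_2 = 7, t_3 = 16, t_4 = 7, t_5 = 25, t_6 = 16, t_7 = 1, t_8 = 19, t_9 = 22, t_{10} = 19, t_{11} = 25, t_{12} = 22, t_{13} = 7, t_{14} = 13, t_{15} = 4, t_{16} = 13, t_{17} = 25, t_{18} = 4, t_{19} = 19, t_{20} = 1, t_{21} = 28, t_{22} = 1, t_{23} = 25, t_{24} = 28, t_{25} = 13, t_{26} = 7.
Since (t_{25}, t_{26}) = (t_1, t_2) = (13, 7) (two consecutive terms determine the rest), the sequence is eventually periodic: after a pre-period of length 1 it cycles with period 24.
For i ≥ 1, t_i depends only on (i - 1) mod 24. (1942 - 1) mod 24 = 21, so t_{1942} = t_{22} = 1.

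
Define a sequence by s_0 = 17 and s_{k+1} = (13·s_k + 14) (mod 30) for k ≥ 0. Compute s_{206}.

9

Computing terms: s_0 = 17,  s_1 = 25,  s_2 = 9,  s_3 = 11,  s_4 = 7,  s_5 = 15,  s_6 = 29,  s_7 = 1,  s_8 = 27,  s_9 = 5,  s_{10} = 19,  s_{11} = 21,  s_{12} = 17.
The sequence repeats with period 12.
So s_{206} = s_{0 + ((206-0) mod 12)} = s_2 = 9.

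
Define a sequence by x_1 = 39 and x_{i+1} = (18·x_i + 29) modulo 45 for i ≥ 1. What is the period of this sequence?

We have x_1 = 39, x_2 = 11, x_3 = 2, x_4 = 20, x_5 = 29, x_6 = 11.
Since x_6 = x_2 = 11, the sequence is eventually periodic: after a pre-period of length 1 it cycles with period 4.

4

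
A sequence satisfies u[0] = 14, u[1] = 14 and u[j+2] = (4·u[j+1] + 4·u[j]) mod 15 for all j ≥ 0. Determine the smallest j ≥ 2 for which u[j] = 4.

4

Listing terms: u[0] = 14, u[1] = 14, u[2] = 7, u[3] = 9, u[4] = 4, u[5] = 7, u[6] = 14, u[7] = 9, u[8] = 2, u[9] = 14, u[10] = 4, u[11] = 12, u[12] = 4, u[13] = 4, u[14] = 2, u[15] = 9, u[16] = 14, u[17] = 2, u[18] = 4, u[19] = 9, u[20] = 7, u[21] = 4, u[22] = 14, u[23] = 12, u[24] = 14, u[25] = 14.
Since (u[24], u[25]) = (u[0], u[1]) = (14, 14) (two consecutive terms determine the rest), the sequence is periodic with period 24.
The value 4 first appears (with j ≥ 2) at u[4].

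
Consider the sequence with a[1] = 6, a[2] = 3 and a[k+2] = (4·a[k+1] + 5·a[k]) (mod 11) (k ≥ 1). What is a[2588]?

0

Listing terms: a[1] = 6,  a[2] = 3,  a[3] = 9,  a[4] = 7,  a[5] = 7,  a[6] = 8,  a[7] = 1,  a[8] = 0,  a[9] = 5,  a[10] = 9,  a[11] = 6,  a[12] = 3.
The sequence repeats with period 10.
So a[2588] = a[1 + ((2588-1) mod 10)] = a[8] = 0.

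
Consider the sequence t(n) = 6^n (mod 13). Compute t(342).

We have t(0) = 1; t(1) = 6; t(2) = 10; t(3) = 8; t(4) = 9; t(5) = 2; t(6) = 12; t(7) = 7; t(8) = 3; t(9) = 5; t(10) = 4; t(11) = 11; t(12) = 1.
The sequence repeats with period 12.
(342 - 0) mod 12 = 6, so t(342) = t(6) = 12.

12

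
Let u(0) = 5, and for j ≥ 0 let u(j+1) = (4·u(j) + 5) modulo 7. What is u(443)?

Listing terms: u(0) = 5; u(1) = 4; u(2) = 0; u(3) = 5.
Since u(3) = u(0) = 5, the sequence is periodic with period 3.
So u(443) = u(0 + ((443-0) mod 3)) = u(2) = 0.

0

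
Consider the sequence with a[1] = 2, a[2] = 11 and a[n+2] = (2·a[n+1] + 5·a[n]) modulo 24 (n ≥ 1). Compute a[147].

Computing terms: a[1] = 2, a[2] = 11, a[3] = 8, a[4] = 23, a[5] = 14, a[6] = 23, a[7] = 20, a[8] = 11, a[9] = 2, a[10] = 11.
Since (a[9], a[10]) = (a[1], a[2]) = (2, 11) (two consecutive terms determine the rest), the sequence is periodic with period 8.
(147 - 1) mod 8 = 2, so a[147] = a[3] = 8.

8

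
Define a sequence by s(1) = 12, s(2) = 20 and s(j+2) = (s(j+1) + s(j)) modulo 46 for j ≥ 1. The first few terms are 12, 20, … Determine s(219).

14

Listing terms: s(1) = 12,  s(2) = 20,  s(3) = 32,  s(4) = 6,  s(5) = 38,  s(6) = 44,  s(7) = 36,  s(8) = 34,  s(9) = 24,  s(10) = 12,  s(11) = 36,  s(12) = 2,  s(13) = 38,  s(14) = 40,  s(15) = 32,  s(16) = 26,  s(17) = 12,  s(18) = 38,  s(19) = 4,  s(20) = 42,  s(21) = 0,  s(22) = 42,  s(23) = 42,  s(24) = 38,  s(25) = 34,  s(26) = 26,  s(27) = 14,  s(28) = 40,  s(29) = 8,  s(30) = 2,  s(31) = 10,  s(32) = 12,  s(33) = 22,  s(34) = 34,  s(35) = 10,  s(36) = 44,  s(37) = 8,  s(38) = 6,  s(39) = 14,  s(40) = 20,  s(41) = 34,  s(42) = 8,  s(43) = 42,  s(44) = 4,  s(45) = 0,  s(46) = 4,  s(47) = 4,  s(48) = 8,  s(49) = 12,  s(50) = 20.
Since (s(49), s(50)) = (s(1), s(2)) = (12, 20) (two consecutive terms determine the rest), the sequence is periodic with period 48.
(219 - 1) mod 48 = 26, so s(219) = s(27) = 14.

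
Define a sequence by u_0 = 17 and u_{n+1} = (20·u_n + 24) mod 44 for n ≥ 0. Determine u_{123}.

24

Computing terms: u_0 = 17; u_1 = 12; u_2 = 0; u_3 = 24; u_4 = 20; u_5 = 28; u_6 = 12.
Since u_6 = u_1 = 12, the sequence is eventually periodic: after a pre-period of length 1 it cycles with period 5.
For n ≥ 1, u_n depends only on (n - 1) mod 5. (123 - 1) mod 5 = 2, so u_{123} = u_3 = 24.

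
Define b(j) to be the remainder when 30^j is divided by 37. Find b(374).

b(1) = 30,  b(2) = 12,  b(3) = 27,  b(4) = 33,  b(5) = 28,  b(6) = 26,  b(7) = 3,  b(8) = 16,  b(9) = 36,  b(10) = 7,  b(11) = 25,  b(12) = 10,  b(13) = 4,  b(14) = 9,  b(15) = 11,  b(16) = 34,  b(17) = 21,  b(18) = 1,  b(19) = 30.
Since b(19) = b(1) = 30, the sequence is periodic with period 18.
(374 - 1) mod 18 = 13, so b(374) = b(14) = 9.

9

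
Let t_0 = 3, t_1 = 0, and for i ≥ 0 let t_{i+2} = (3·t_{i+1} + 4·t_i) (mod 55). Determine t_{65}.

7

Computing terms: t_0 = 3,  t_1 = 0,  t_2 = 12,  t_3 = 36,  t_4 = 46,  t_5 = 7,  t_6 = 40,  t_7 = 38,  t_8 = 54,  t_9 = 39,  t_{10} = 3,  t_{11} = 0.
The sequence repeats with period 10.
(65 - 0) mod 10 = 5, so t_{65} = t_5 = 7.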